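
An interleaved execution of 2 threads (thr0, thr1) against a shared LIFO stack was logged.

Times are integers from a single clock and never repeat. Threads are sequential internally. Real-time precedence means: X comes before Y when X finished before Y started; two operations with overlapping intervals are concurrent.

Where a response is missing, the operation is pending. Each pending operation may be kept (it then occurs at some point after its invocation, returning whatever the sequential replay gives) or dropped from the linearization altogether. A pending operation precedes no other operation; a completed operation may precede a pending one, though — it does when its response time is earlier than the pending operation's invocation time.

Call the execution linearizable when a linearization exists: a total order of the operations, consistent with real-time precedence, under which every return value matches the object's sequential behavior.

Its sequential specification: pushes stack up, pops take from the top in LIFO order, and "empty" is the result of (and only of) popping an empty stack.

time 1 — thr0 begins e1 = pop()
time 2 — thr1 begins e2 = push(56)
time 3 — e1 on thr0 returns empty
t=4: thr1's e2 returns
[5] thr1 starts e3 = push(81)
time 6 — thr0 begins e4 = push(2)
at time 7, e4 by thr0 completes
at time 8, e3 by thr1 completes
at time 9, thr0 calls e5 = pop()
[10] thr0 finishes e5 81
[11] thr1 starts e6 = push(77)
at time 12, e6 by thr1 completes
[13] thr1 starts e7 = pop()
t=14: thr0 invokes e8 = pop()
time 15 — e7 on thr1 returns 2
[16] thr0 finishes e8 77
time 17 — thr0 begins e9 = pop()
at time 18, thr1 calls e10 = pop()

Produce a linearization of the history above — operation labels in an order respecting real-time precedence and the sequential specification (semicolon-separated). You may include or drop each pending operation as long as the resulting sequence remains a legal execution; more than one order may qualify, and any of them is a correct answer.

e1; e2; e4; e3; e5; e6; e8; e7

after step 1 (e1 pop() → empty): stack <>
after step 2 (e2 push(56)): stack <56>
after step 3 (e4 push(2)): stack <56,2>
after step 4 (e3 push(81)): stack <56,2,81>
after step 5 (e5 pop() → 81): stack <56,2>
after step 6 (e6 push(77)): stack <56,2,77>
after step 7 (e8 pop() → 77): stack <56,2>
after step 8 (e7 pop() → 2): stack <56>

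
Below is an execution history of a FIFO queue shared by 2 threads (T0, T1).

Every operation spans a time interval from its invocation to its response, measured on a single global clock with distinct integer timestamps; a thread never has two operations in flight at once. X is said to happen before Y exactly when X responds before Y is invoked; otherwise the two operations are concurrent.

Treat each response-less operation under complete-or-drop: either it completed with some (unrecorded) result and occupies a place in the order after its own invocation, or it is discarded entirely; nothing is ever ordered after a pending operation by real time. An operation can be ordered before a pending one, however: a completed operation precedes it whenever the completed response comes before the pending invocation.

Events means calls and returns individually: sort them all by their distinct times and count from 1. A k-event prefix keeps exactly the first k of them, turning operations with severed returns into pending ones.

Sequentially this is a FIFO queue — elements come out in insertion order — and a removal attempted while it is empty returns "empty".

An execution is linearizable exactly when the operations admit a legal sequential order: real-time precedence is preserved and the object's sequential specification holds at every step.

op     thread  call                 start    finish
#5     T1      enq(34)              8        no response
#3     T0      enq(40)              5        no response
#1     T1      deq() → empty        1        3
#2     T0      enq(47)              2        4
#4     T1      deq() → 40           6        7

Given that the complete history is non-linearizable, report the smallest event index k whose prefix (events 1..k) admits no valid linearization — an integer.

7

a valid linearization of events 1..6 exists, for instance #1, #2:
after step 1 (#1 deq() → empty): queue <>
after step 2 (#2 enq(47)): queue <47>
adding event 7 (#4 responds at 7) leaves no legal real-time order
every completion of the 1 pending operation (#3) was checked; none linearizes
for example #1, #2, #4 (pending dropped) fails at step 3: #4 deq() → 40 is not legal there
for example #2, #1, #4 (pending dropped) fails at step 2: #1 deq() → empty is not legal there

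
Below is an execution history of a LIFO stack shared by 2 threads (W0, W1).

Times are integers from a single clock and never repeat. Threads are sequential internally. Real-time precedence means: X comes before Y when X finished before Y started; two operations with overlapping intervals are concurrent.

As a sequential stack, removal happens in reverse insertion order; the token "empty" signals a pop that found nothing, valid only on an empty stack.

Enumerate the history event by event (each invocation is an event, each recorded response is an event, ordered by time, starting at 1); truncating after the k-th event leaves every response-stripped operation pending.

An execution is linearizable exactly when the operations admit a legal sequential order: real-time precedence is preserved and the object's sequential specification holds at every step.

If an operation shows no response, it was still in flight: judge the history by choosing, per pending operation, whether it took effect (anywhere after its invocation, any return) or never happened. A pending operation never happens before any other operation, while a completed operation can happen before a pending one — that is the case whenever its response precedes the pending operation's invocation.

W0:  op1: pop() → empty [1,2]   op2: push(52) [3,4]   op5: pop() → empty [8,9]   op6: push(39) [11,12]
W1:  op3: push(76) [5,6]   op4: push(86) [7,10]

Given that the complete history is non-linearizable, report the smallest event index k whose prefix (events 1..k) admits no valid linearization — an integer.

a valid linearization of events 1..8 exists, for instance op1, op2, op3:
step 1: op1 pop() → empty — stack <>
step 2: op2 push(52) — stack <52>
step 3: op3 push(76) — stack <52,76>
event 9 — op5's response, time 9 — after it, nothing linearizes
no escape via the 1 pending operation (op4): every completion choice fails
e.g. op1, op2, op3, op5 (pending dropped): illegal at step 4, since op5 pop() → empty cannot apply there

9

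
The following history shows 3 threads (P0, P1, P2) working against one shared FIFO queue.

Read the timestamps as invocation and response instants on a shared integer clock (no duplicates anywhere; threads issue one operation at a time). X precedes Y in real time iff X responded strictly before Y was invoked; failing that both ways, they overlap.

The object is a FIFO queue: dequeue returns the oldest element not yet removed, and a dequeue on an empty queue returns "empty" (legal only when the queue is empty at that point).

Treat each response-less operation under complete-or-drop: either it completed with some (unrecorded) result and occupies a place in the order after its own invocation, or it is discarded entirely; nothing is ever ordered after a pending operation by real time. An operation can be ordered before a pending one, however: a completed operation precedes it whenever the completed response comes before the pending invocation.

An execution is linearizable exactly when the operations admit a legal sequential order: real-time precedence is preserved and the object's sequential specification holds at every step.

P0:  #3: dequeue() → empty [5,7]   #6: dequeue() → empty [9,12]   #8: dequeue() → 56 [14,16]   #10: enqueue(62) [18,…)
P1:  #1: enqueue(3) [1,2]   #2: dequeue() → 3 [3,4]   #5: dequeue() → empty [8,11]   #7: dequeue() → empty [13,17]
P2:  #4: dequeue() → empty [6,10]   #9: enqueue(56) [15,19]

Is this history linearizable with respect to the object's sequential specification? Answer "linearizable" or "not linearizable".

linearizable

witness order: #1, #2, #3, #4, #5, #6, #7, #9, #8
after step 1 (#1 enqueue(3)): queue <3>
after step 2 (#2 dequeue() → 3): queue <>
after step 3 (#3 dequeue() → empty): queue <>
after step 4 (#4 dequeue() → empty): queue <>
after step 5 (#5 dequeue() → empty): queue <>
after step 6 (#6 dequeue() → empty): queue <>
after step 7 (#7 dequeue() → empty): queue <>
after step 8 (#9 enqueue(56)): queue <56>
after step 9 (#8 dequeue() → 56): queue <>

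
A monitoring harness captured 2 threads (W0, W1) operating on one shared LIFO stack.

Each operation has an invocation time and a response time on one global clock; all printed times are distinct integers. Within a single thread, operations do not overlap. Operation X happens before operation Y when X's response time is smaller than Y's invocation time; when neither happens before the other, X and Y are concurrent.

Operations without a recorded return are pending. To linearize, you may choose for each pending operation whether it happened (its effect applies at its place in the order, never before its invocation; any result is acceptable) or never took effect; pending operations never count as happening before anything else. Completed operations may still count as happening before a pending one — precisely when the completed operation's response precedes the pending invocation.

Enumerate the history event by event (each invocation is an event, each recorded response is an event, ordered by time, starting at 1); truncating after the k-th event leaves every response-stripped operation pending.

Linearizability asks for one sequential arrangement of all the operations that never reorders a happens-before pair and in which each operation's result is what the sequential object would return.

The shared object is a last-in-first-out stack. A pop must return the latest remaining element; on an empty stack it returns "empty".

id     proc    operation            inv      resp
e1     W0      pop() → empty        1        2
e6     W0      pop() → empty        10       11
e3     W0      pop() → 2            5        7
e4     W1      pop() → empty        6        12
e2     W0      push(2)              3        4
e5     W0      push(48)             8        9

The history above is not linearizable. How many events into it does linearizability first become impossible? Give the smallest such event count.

12

events 1..11 are linearizable; a witness order is e1, e2, e3, e5, e4, e6:
1. e1 pop() → empty, leaving stack <>
2. e2 push(2), leaving stack <2>
3. e3 pop() → 2, leaving stack <>
4. e5 push(48), leaving stack <48>
5. e4 pop() (pending, included), leaving stack <>
6. e6 pop() → empty, leaving stack <>
event 12 — e4's response, time 12 — after it, nothing linearizes
sample order e1, e2, e3, e4, e5, e6 stalls at step 6 — e6 pop() → empty has no legal effect
sample order e1, e2, e3, e5, e4, e6 stalls at step 5 — e4 pop() → empty has no legal effect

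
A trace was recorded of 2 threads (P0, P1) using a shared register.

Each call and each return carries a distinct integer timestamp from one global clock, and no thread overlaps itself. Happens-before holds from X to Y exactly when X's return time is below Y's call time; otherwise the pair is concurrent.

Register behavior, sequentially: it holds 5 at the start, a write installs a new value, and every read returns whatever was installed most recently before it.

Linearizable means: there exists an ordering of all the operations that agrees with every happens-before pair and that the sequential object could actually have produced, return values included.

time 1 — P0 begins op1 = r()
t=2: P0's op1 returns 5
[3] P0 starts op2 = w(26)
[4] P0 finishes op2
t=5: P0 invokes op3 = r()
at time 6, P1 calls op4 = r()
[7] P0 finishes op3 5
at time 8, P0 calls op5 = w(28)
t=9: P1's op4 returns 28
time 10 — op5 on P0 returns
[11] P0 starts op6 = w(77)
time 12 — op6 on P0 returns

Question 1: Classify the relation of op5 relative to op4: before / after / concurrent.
concurrent

op5 spans [8,10], op4 spans [6,9]
the intervals overlap in both directions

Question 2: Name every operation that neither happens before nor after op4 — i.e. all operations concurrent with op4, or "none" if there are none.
op3, op5

op4 spans [6,9]; an op avoiding the whole window 6..9 is ordered, any other is concurrent
op1 [1,2]: before
op2 [3,4]: before
op3 [5,7]: concurrent
op5 [8,10]: concurrent
op6 [11,12]: after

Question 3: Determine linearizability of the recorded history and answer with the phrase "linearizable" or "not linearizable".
not linearizable

already the first 7 events (up to op3's response at time 7) admit no linearization; the first 6 still do
one real-time candidate order over the 3 completed operations — the register replay rejects it
include/drop combinations of the 1 pending operation (op4) were all tried; none helps
e.g. op1, op2, op3 (pending dropped): illegal at step 3, since op3 r() → 5 cannot apply there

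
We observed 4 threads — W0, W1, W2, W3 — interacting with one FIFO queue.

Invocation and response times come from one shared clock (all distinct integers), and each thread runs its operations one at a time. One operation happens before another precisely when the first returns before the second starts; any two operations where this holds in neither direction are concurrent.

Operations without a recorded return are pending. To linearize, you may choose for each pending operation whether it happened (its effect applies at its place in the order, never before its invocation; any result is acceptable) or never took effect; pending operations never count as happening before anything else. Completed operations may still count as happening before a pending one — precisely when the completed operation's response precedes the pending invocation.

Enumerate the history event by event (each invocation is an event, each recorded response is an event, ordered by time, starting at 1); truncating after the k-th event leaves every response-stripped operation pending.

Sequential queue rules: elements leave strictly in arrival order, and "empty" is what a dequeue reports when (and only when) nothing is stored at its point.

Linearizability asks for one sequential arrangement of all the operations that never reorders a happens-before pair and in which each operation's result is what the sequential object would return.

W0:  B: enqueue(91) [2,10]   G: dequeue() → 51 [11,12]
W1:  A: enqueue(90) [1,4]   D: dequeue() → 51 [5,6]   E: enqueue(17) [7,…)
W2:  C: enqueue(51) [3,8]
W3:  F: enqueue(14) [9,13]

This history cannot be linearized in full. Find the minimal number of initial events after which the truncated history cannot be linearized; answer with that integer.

12

one valid order for events 1..11 is C, A, B, D:
1. C enqueue(51), leaving queue <51>
2. A enqueue(90), leaving queue <51,90>
3. B enqueue(91), leaving queue <51,90,91>
4. D dequeue() → 51, leaving queue <90,91>
at event 12 (G's time-12 response) nothing linearizes any more
no completion choice of the 2 pending operations (E, F) rescues it — every subset was tried
sample order A, B, C, D, G (pending dropped) stalls at step 4 — D dequeue() → 51 has no legal effect
sample order A, B, D, C, G (pending dropped) stalls at step 3 — D dequeue() → 51 has no legal effect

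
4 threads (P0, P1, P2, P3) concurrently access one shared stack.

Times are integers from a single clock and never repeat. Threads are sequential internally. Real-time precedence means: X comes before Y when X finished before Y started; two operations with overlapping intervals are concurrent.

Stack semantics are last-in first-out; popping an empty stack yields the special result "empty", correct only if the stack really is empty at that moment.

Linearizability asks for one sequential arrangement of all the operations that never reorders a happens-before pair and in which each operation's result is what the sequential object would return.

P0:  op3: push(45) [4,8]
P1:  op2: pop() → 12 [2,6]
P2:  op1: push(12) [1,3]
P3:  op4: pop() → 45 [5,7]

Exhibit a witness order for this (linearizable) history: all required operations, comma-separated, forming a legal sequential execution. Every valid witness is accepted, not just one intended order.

after step 1 (op1 push(12)): stack <12>
after step 2 (op2 pop() → 12): stack <>
after step 3 (op3 push(45)): stack <45>
after step 4 (op4 pop() → 45): stack <>

op1, op2, op3, op4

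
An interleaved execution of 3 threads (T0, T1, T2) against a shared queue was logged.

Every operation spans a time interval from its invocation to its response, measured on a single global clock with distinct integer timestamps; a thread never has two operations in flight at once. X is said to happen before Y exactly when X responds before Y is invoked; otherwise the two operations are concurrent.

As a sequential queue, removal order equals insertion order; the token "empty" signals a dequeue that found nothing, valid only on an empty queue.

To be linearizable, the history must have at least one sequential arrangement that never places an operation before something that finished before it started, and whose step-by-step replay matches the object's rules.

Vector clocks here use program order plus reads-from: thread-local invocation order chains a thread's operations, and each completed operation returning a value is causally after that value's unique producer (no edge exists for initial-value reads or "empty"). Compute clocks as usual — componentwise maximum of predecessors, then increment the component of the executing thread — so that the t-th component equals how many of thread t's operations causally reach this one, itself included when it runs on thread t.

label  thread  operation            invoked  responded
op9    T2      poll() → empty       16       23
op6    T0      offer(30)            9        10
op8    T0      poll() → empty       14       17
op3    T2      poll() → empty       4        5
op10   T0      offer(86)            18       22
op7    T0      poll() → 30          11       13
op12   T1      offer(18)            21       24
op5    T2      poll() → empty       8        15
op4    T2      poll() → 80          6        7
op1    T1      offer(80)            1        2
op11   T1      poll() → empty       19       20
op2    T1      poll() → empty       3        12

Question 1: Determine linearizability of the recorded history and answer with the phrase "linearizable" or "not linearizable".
events 1..6 are fine; event 7 — the response of op4 at time 7 — makes the prefix non-linearizable
exactly one order of the 3 completed ops respects real time; the queue replay fails
no escape via the 1 pending operation (op2): every completion choice fails
one such order, op1, op3, op4 (pending dropped), breaks at step 2 where op3 poll() → empty is illegal

not linearizable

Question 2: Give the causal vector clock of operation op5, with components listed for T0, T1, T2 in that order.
root op op3, invoked 4: fresh clock plus T2's own tick → (0, 0, 1)
root op op1, invoked 1: fresh clock plus T1's own tick → (0, 1, 0)
root op op6, invoked 9: fresh clock plus T0's own tick → (1, 0, 0)
merge at op2 (invoked 3): VC(op1)=(0, 1, 0), own-thread bump on T1 → (0, 2, 0)
merge at op7 (invoked 11): VC(op6)=(1, 0, 0), own-thread bump on T0 → (2, 0, 0)
merge at op4 (invoked 6): VC(op1)=(0, 1, 0), VC(op3)=(0, 0, 1), own-thread bump on T2 → (0, 1, 2)
merge at op11 (invoked 19): VC(op2)=(0, 2, 0), own-thread bump on T1 → (0, 3, 0)
merge at op8 (invoked 14): VC(op7)=(2, 0, 0), own-thread bump on T0 → (3, 0, 0)
merge at op5 (invoked 8): VC(op4)=(0, 1, 2), own-thread bump on T2 → (0, 1, 3)
merge at op12 (invoked 21): VC(op11)=(0, 3, 0), own-thread bump on T1 → (0, 4, 0)
merge at op10 (invoked 18): VC(op8)=(3, 0, 0), own-thread bump on T0 → (4, 0, 0)
merge at op9 (invoked 16): VC(op5)=(0, 1, 3), own-thread bump on T2 → (0, 1, 4)
target: VC(op5) = (0, 1, 3)

(0, 1, 3)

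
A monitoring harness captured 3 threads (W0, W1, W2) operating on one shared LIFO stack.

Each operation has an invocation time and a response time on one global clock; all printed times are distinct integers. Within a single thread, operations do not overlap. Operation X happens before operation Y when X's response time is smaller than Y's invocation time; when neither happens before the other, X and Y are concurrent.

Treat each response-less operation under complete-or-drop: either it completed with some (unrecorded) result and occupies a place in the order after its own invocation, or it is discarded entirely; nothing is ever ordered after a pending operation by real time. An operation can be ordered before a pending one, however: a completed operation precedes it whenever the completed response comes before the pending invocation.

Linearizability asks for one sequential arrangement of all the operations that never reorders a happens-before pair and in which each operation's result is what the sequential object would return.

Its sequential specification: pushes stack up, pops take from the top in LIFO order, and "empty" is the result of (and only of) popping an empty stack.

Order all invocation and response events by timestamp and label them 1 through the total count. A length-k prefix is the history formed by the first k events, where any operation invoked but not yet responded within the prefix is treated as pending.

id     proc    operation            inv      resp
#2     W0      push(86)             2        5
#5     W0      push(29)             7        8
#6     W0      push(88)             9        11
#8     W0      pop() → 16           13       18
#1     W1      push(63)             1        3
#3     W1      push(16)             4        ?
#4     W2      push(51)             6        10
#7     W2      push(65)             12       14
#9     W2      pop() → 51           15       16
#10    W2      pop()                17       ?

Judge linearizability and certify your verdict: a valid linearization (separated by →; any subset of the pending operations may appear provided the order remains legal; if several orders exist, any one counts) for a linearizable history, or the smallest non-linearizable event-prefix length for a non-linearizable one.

not linearizable — minimal violating prefix: 18 events

events 1..17 are fine; event 18 — the response of #8 at time 18 — makes the prefix non-linearizable
checked exhaustively: 18 real-time-consistent orders of 8 completed operations, zero legal LIFO stack replays
no escape via the 2 pending operations (#3, #10): every completion choice fails
e.g. #1, #2, #4, #5, #6, #7, #8, #9 (pending dropped): illegal at step 7, since #8 pop() → 16 cannot apply there
e.g. #1, #2, #4, #5, #6, #7, #9, #8 (pending dropped): illegal at step 7, since #9 pop() → 51 cannot apply there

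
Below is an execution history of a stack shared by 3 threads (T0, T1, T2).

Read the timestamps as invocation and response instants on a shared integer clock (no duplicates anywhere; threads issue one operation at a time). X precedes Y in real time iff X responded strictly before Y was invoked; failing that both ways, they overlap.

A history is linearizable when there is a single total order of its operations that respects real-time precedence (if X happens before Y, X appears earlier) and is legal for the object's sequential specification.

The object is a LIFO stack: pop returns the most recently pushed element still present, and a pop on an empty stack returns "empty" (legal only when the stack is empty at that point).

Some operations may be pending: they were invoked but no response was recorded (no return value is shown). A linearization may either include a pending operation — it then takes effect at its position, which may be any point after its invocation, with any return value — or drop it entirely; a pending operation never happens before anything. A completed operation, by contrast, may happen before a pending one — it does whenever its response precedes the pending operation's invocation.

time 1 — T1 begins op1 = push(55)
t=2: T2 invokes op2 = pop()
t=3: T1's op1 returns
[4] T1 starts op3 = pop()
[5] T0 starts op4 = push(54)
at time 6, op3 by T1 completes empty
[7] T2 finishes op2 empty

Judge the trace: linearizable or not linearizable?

not linearizable

the violation lands at event 7, op2's response at time 7: events 1..6 linearize, events 1..7 do not
the 3 completed operations admit 3 real-time orders; each fails the stack replay
including or dropping the 1 pending operation (op4) in any combination fails
sample order op1, op2, op3 (pending dropped) stalls at step 2 — op2 pop() → empty has no legal effect
sample order op1, op3, op2 (pending dropped) stalls at step 2 — op3 pop() → empty has no legal effect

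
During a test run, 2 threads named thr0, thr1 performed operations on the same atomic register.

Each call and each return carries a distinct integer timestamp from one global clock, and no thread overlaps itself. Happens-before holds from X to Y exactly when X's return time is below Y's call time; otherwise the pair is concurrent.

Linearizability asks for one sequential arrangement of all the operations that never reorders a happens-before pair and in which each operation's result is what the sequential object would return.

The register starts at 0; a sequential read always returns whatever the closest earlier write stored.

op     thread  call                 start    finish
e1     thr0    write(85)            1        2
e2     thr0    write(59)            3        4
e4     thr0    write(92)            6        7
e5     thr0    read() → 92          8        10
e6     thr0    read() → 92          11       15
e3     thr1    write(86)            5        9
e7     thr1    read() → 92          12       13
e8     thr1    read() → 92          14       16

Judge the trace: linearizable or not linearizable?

linearizable

a witness: e1, e2, e3, e4, e5, e6, e7, e8
step 1: e1 write(85) — value 85
step 2: e2 write(59) — value 59
step 3: e3 write(86) — value 86
step 4: e4 write(92) — value 92
step 5: e5 read() → 92 — value 92
step 6: e6 read() → 92 — value 92
step 7: e7 read() → 92 — value 92
step 8: e8 read() → 92 — value 92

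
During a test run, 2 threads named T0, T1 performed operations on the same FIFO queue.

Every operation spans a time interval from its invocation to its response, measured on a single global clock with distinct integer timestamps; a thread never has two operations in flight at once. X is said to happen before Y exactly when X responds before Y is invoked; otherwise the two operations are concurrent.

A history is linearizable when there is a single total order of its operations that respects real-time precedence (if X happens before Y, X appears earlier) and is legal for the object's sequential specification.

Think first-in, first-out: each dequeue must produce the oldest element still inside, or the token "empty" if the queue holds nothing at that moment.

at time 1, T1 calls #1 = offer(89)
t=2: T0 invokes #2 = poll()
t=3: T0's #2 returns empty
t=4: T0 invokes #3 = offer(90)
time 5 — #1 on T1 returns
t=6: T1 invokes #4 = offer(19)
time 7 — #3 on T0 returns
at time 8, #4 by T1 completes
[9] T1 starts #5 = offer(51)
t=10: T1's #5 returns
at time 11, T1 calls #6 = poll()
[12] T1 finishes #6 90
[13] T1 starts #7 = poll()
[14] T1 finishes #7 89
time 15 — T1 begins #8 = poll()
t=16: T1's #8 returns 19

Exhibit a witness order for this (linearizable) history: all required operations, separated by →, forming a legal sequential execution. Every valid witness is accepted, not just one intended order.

step 1: #2 poll() → empty — queue <>
step 2: #3 offer(90) — queue <90>
step 3: #1 offer(89) — queue <90,89>
step 4: #4 offer(19) — queue <90,89,19>
step 5: #5 offer(51) — queue <90,89,19,51>
step 6: #6 poll() → 90 — queue <89,19,51>
step 7: #7 poll() → 89 — queue <19,51>
step 8: #8 poll() → 19 — queue <51>

#2 → #3 → #1 → #4 → #5 → #6 → #7 → #8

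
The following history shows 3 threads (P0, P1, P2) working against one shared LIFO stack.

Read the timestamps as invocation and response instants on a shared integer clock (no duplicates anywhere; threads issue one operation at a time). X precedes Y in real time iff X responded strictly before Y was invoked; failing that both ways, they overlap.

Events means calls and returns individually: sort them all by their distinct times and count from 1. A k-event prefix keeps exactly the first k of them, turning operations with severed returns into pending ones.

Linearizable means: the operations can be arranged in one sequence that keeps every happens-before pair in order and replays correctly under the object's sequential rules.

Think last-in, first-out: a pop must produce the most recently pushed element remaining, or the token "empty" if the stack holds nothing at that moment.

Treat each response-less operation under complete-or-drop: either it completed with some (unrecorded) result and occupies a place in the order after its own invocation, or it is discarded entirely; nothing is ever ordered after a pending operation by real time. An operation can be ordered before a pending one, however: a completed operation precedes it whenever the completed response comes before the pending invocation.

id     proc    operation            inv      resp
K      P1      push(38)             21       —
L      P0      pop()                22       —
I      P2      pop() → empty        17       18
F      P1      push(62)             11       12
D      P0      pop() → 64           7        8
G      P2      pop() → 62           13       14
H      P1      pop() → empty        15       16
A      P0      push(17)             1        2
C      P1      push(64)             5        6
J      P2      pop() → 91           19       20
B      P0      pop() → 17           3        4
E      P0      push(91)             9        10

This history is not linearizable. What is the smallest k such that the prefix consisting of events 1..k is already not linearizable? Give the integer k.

16

one valid order for events 1..15 is A, B, C, D, E, F, G:
after step 1 (A push(17)): stack <17>
after step 2 (B pop() → 17): stack <>
after step 3 (C push(64)): stack <64>
after step 4 (D pop() → 64): stack <>
after step 5 (E push(91)): stack <91>
after step 6 (F push(62)): stack <91,62>
after step 7 (G pop() → 62): stack <91>
once event 16 joins (H's response, time 16), exhaustive search finds no witness
for example A, B, C, D, E, F, G, H fails at step 8: H pop() → empty is not legal there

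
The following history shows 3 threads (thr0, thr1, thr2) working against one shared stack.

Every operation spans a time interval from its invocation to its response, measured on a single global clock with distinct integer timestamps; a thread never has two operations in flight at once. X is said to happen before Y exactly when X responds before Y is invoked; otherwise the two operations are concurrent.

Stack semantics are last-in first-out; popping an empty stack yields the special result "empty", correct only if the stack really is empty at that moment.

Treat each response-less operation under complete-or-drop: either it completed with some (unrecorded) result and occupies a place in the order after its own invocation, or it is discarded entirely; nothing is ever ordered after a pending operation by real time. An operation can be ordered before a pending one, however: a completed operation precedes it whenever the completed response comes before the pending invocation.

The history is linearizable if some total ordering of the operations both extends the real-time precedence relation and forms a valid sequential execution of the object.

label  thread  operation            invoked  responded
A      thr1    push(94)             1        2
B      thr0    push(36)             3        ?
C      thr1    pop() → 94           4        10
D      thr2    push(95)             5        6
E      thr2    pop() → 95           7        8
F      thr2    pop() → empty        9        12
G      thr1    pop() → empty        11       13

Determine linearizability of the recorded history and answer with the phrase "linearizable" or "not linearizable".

a witness: A, C, D, E, F, G
1. A push(94), leaving stack <94>
2. C pop() → 94, leaving stack <>
3. D push(95), leaving stack <95>
4. E pop() → 95, leaving stack <>
5. F pop() → empty, leaving stack <>
6. G pop() → empty, leaving stack <>

linearizable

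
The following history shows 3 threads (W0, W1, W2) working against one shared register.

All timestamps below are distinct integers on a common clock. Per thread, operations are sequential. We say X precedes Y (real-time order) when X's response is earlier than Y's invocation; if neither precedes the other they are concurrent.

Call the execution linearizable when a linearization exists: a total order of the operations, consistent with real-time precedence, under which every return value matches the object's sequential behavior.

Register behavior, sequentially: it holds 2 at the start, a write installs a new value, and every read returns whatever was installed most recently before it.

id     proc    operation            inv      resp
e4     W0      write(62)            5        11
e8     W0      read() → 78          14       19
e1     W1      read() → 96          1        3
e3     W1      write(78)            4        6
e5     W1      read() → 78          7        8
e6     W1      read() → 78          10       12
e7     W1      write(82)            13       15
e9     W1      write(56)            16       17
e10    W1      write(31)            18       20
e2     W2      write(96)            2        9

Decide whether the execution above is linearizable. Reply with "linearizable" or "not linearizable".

linearizable

a witness: e2, e1, e4, e3, e5, e6, e8, e7, e9, e10
step 1: e2 write(96) — value 96
step 2: e1 read() → 96 — value 96
step 3: e4 write(62) — value 62
step 4: e3 write(78) — value 78
step 5: e5 read() → 78 — value 78
step 6: e6 read() → 78 — value 78
step 7: e8 read() → 78 — value 78
step 8: e7 write(82) — value 82
step 9: e9 write(56) — value 56
step 10: e10 write(31) — value 31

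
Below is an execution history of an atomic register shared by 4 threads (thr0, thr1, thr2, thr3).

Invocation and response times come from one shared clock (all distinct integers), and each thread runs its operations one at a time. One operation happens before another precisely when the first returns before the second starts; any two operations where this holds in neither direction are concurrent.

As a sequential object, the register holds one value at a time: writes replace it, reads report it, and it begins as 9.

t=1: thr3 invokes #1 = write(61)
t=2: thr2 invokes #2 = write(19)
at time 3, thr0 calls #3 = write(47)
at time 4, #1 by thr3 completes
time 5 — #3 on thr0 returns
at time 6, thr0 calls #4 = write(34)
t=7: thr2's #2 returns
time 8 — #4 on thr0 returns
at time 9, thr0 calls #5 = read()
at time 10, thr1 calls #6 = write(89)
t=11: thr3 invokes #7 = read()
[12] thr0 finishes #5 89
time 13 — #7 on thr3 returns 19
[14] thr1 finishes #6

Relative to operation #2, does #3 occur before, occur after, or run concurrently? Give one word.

concurrent

#3 spans [3,5], #2 spans [2,7]
the intervals overlap in both directions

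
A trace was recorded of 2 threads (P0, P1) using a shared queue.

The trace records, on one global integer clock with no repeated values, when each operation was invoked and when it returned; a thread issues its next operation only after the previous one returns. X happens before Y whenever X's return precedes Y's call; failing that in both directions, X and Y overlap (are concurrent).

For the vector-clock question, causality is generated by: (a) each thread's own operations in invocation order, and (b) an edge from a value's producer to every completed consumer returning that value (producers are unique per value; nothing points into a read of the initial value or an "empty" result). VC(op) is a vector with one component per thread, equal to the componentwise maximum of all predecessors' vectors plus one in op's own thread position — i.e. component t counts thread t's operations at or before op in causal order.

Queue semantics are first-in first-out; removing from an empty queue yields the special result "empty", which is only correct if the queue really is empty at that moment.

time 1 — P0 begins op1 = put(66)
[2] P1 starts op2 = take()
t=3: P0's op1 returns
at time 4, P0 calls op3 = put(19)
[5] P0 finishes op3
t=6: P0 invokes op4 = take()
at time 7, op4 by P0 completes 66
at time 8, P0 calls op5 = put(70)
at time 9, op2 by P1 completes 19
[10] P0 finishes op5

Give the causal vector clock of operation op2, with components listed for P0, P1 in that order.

VC(op1, invoked at 1): no causal predecessors; +1 on P0 → (1, 0)
op3 (invocation 4): componentwise max over VC(op1)=(1, 0), +1 at P0, giving (2, 0)
op2 (invocation 2): componentwise max over VC(op3)=(2, 0), +1 at P1, giving (2, 1)
op4 (invocation 6): componentwise max over VC(op1)=(1, 0), VC(op3)=(2, 0), +1 at P0, giving (3, 0)
op5 (invocation 8): componentwise max over VC(op4)=(3, 0), +1 at P0, giving (4, 0)
target: VC(op2) = (2, 1)

(2, 1)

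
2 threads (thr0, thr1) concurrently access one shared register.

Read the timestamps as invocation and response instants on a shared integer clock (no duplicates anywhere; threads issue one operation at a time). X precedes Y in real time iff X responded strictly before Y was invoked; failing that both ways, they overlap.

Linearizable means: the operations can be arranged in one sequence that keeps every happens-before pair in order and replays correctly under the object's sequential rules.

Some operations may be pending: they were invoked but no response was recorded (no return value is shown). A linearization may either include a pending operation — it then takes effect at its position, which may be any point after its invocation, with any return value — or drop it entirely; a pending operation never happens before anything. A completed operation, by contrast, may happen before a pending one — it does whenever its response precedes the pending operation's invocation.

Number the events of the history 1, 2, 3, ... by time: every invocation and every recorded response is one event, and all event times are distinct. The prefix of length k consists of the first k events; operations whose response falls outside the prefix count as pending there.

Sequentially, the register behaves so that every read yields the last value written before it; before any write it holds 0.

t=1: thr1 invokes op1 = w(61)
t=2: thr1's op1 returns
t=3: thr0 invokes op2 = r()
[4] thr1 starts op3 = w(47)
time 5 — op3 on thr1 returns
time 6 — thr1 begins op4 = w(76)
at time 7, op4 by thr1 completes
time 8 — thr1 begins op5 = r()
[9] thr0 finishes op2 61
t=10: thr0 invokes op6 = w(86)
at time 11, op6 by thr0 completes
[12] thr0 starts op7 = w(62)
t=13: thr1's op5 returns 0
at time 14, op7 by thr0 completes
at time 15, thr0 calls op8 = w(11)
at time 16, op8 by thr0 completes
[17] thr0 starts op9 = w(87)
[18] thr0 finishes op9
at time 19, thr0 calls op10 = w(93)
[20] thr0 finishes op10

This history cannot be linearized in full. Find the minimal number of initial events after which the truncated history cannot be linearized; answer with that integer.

13

events 1..12 are linearizable, e.g. via op1, op2, op3, op4, op5, op6:
step 1: op1 w(61) — value 61
step 2: op2 r() → 61 — value 61
step 3: op3 w(47) — value 47
step 4: op4 w(76) — value 76
step 5: op5 r() (pending, included) — value 76
step 6: op6 w(86) — value 86
adding event 13 (op5 responds at 13) leaves no legal real-time order
completion choices over the 1 pending operation (op7) were checked; none helps
for example op1, op2, op3, op4, op5, op6 (pending dropped) fails at step 5: op5 r() → 0 is not legal there
for example op1, op2, op3, op4, op6, op5 (pending dropped) fails at step 6: op5 r() → 0 is not legal there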